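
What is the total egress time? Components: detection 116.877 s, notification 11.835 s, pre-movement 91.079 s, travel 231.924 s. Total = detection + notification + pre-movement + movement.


Total = 116.877 + 11.835 + 91.079 + 231.924 = 451.715 s

451.715 s


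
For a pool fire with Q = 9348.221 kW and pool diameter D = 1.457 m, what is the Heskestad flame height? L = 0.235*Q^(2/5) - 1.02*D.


Q^(2/5) = 38.752
0.235 * Q^(2/5) = 9.1067
1.02 * D = 1.4861
L = 7.6205 m

7.6205 m


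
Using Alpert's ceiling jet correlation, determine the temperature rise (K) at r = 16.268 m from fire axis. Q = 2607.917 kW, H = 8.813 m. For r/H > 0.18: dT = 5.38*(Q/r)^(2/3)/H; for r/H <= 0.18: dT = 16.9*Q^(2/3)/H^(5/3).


r/H = 16.268 / 8.813 = 1.8459
r/H > 0.18, so dT = 5.38*(Q/r)^(2/3)/H
Q/r = 160.31
(Q/r)^(2/3) = 29.510
dT = 5.38 * 29.510 / 8.813 = 18.015 K

18.015 K


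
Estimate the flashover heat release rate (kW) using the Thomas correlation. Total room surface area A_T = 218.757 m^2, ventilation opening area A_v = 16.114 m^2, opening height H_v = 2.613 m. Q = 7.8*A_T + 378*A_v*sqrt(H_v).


7.8*A_T = 1706.3
sqrt(H_v) = 1.6165
378*A_v*sqrt(H_v) = 9846.1
Q = 1706.3 + 9846.1 = 11552 kW

11552 kW


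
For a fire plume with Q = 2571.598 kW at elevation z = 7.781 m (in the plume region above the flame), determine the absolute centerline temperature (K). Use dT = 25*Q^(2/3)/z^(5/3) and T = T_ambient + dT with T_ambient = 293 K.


Q^(2/3) = 187.70
z^(5/3) = 30.553
dT = 25 * 187.70 / 30.553 = 153.59 K
T = 293 + 153.59 = 446.59 K

446.59 K


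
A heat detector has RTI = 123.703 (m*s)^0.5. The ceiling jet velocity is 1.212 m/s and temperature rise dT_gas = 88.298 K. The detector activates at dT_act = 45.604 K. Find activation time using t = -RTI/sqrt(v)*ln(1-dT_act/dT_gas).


dT_act/dT_gas = 0.51648
ln(1 - 0.51648) = -0.72666
t = -123.703 / sqrt(1.212) * -0.72666 = 81.651 s

81.651 s


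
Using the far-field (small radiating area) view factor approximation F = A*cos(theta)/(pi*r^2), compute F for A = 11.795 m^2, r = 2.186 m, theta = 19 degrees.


cos(19 deg) = 0.94552
pi*r^2 = 15.012
F = 11.795 * 0.94552 / 15.012 = 0.74288

0.74288


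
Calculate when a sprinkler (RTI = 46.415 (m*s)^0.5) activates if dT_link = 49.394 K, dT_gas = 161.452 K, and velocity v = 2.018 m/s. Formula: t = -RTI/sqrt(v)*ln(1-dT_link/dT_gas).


dT_link/dT_gas = 0.30594
ln(1 - 0.30594) = -0.36519
t = -46.415 / sqrt(2.018) * -0.36519 = 11.932 s

11.932 s


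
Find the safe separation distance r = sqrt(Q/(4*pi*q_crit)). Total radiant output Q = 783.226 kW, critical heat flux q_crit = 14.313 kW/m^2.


4*pi*q_crit = 179.86
Q/(4*pi*q_crit) = 4.3546
r = sqrt(4.3546) = 2.0868 m

2.0868 m


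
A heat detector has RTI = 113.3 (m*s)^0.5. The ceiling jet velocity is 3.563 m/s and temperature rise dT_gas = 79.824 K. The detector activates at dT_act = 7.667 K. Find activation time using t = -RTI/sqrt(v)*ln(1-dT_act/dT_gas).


dT_act/dT_gas = 0.096049
ln(1 - 0.096049) = -0.10098
t = -113.3 / sqrt(3.563) * -0.10098 = 6.0612 s

6.0612 s


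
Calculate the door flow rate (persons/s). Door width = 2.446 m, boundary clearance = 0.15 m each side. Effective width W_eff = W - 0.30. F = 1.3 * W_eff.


W_eff = 2.446 - 0.30 = 2.146 m
F = 1.3 * 2.146 = 2.7898 persons/s

2.7898 persons/s


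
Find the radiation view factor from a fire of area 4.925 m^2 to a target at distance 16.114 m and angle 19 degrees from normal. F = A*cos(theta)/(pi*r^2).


cos(19 deg) = 0.94552
pi*r^2 = 815.75
F = 4.925 * 0.94552 / 815.75 = 0.0057085

0.0057085


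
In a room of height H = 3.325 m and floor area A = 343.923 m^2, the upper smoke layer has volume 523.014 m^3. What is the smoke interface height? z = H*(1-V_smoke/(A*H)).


V/(A*H) = 0.45736
1 - 0.45736 = 0.54264
z = 3.325 * 0.54264 = 1.8043 m

1.8043 m


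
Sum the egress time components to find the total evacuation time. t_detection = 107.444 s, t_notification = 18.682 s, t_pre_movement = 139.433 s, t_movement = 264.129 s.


Total = 107.444 + 18.682 + 139.433 + 264.129 = 529.688 s

529.688 s


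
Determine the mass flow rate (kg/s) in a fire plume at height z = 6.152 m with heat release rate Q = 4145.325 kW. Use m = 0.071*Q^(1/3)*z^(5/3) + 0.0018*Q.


Q^(1/3) = 16.064
z^(5/3) = 20.655
First term = 0.071 * 16.064 * 20.655 = 23.558
Second term = 0.0018 * 4145.325 = 7.4616
m = 31.020 kg/s

31.020 kg/s


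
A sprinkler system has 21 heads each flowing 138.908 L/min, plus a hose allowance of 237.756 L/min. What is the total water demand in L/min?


Sprinkler demand = 21 * 138.908 = 2917.068 L/min
Total = 2917.068 + 237.756 = 3154.824 L/min

3154.824 L/min


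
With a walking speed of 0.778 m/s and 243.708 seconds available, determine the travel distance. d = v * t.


d = 0.778 * 243.708 = 189.60 m

189.60 m


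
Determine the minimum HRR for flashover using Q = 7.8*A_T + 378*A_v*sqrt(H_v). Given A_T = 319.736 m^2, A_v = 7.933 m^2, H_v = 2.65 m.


7.8*A_T = 2493.9
sqrt(H_v) = 1.6279
378*A_v*sqrt(H_v) = 4881.5
Q = 2493.9 + 4881.5 = 7375.4 kW

7375.4 kW


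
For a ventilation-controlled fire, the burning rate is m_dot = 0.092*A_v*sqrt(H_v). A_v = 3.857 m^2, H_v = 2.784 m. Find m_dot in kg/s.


sqrt(H_v) = 1.6685
m_dot = 0.092 * 3.857 * 1.6685 = 0.59207 kg/s

0.59207 kg/s


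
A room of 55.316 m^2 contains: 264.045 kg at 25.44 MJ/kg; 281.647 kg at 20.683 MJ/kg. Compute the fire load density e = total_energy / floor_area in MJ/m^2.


Total energy = 264.045*25.44 + 281.647*20.683
= 6717.305 + 5825.305
= 12542.61 MJ
e = 12542.61 / 55.316 = 226.74 MJ/m^2

226.74 MJ/m^2


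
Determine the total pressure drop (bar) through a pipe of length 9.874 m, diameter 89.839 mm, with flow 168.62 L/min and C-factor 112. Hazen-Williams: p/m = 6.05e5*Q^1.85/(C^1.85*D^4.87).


Q^1.85 = 13176
C^1.85 = 6180.9
D^4.87 = 3.2612e+09
p/m = 0.00039547 bar/m
p_total = 0.00039547 * 9.874 = 0.0039048 bar

0.0039048 bar


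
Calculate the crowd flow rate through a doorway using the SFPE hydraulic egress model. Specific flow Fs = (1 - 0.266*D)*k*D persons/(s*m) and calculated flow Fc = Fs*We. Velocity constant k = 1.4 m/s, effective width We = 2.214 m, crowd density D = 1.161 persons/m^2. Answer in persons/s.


1 - 0.266*D = 1 - 0.266*1.161 = 0.69117
Fs = 0.69117 * 1.4 * 1.161 = 1.1234 persons/(s*m)
Fc = 1.1234 * 2.214 = 2.4873 persons/s

2.4873 persons/s


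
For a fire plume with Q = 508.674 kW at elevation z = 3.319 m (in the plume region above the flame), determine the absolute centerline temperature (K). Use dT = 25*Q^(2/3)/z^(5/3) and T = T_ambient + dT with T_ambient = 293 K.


Q^(2/3) = 63.723
z^(5/3) = 7.3849
dT = 25 * 63.723 / 7.3849 = 215.72 K
T = 293 + 215.72 = 508.72 K

508.72 K


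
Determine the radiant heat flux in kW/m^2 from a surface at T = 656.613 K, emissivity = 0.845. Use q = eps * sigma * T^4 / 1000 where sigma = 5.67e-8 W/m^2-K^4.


T^4 = 1.8588e+11
q = 0.845 * 5.67e-8 * 1.8588e+11 / 1000 = 8.9059 kW/m^2

8.9059 kW/m^2


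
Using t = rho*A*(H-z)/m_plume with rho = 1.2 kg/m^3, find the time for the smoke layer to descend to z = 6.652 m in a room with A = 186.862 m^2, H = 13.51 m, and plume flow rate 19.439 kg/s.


H - z = 6.858 m
t = 1.2 * 186.862 * 6.858 / 19.439 = 79.109 s

79.109 s


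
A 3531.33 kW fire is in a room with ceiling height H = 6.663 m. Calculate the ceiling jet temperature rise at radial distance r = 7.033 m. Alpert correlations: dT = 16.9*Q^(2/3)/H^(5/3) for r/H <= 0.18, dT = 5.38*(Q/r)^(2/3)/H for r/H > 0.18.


r/H = 7.033 / 6.663 = 1.0555
r/H > 0.18, so dT = 5.38*(Q/r)^(2/3)/H
Q/r = 502.11
(Q/r)^(2/3) = 63.173
dT = 5.38 * 63.173 / 6.663 = 51.009 K

51.009 K


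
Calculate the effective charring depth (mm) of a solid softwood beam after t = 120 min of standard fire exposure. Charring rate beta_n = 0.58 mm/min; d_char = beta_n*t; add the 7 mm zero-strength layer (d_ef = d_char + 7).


d_char = 0.58 * 120 = 69.6 mm
d_ef = 69.6 + 1.0*7 = 76.6 mm

76.6 mm


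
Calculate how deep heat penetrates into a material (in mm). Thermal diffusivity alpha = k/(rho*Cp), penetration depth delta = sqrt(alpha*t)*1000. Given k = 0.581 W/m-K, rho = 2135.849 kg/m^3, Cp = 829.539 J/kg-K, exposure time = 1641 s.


alpha = 0.581 / (2135.849 * 829.539) = 3.2792e-07 m^2/s
alpha * t = 0.00053812
delta = sqrt(0.00053812) * 1000 = 23.197 mm

23.197 mm


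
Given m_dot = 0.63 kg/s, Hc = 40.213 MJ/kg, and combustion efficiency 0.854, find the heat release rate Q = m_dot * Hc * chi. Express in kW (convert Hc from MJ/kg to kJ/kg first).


Hc = 40.213 MJ/kg = 40.213 * 1000 kJ/kg = 40213 kJ/kg
Q = 0.63 kg/s * 40213 kJ/kg * 0.854 = 21635 kW

21635 kW


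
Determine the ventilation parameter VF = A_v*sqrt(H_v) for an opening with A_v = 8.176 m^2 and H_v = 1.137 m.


sqrt(H_v) = 1.0663
VF = 8.176 * 1.0663 = 8.7181 m^(5/2)

8.7181 m^(5/2)


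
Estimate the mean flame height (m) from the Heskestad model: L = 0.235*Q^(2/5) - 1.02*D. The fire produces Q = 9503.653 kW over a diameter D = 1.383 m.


Q^(2/5) = 39.008
0.235 * Q^(2/5) = 9.1669
1.02 * D = 1.4107
L = 7.7563 m

7.7563 m


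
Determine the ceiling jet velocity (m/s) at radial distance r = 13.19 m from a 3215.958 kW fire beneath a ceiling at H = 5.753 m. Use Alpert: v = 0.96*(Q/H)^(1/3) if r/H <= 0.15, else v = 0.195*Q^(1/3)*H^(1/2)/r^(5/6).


r/H = 13.19 / 5.753 = 2.2927
r/H > 0.15, so v = 0.195*Q^(1/3)*H^(1/2)/r^(5/6)
Q^(1/3) = 14.761
H^(1/2) = 2.3985
r^(5/6) = 8.5810
v = 0.195 * 14.761 * 2.3985 / 8.5810 = 0.80454 m/s

0.80454 m/s


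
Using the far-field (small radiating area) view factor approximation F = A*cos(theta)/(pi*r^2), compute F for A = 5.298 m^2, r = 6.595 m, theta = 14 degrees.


cos(14 deg) = 0.97030
pi*r^2 = 136.64
F = 5.298 * 0.97030 / 136.64 = 0.037622

0.037622


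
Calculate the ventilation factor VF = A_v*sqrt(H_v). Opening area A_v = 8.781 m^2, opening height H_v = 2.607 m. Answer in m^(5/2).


sqrt(H_v) = 1.6146
VF = 8.781 * 1.6146 = 14.178 m^(5/2)

14.178 m^(5/2)


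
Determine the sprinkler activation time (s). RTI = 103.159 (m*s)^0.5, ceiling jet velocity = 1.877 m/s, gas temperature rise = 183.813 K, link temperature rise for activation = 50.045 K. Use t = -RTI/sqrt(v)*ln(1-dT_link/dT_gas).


dT_link/dT_gas = 0.27226
ln(1 - 0.27226) = -0.31781
t = -103.159 / sqrt(1.877) * -0.31781 = 23.930 s

23.930 s


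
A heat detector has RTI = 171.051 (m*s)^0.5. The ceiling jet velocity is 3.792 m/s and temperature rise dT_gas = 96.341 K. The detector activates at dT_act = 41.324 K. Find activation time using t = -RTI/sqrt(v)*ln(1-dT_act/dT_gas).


dT_act/dT_gas = 0.42893
ln(1 - 0.42893) = -0.56025
t = -171.051 / sqrt(3.792) * -0.56025 = 49.212 s

49.212 s


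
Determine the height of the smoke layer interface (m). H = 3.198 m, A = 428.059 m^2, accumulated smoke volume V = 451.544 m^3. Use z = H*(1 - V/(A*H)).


V/(A*H) = 0.32985
1 - 0.32985 = 0.67015
z = 3.198 * 0.67015 = 2.1431 m

2.1431 m


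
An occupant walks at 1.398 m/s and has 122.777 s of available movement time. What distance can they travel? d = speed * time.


d = 1.398 * 122.777 = 171.64 m

171.64 m


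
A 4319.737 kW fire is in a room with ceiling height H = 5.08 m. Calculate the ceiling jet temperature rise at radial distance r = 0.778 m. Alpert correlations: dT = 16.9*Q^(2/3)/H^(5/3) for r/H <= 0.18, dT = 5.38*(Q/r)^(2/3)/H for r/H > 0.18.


r/H = 0.778 / 5.08 = 0.15315
r/H <= 0.18, so dT = 16.9*Q^(2/3)/H^(5/3)
Q^(2/3) = 265.24
H^(5/3) = 15.012
dT = 16.9 * 265.24 / 15.012 = 298.60 K

298.60 K


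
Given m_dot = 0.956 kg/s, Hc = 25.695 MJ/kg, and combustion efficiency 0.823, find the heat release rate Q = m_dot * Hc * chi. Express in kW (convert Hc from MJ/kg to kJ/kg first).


Hc = 25.695 MJ/kg = 25.695 * 1000 kJ/kg = 25695 kJ/kg
Q = 0.956 kg/s * 25695 kJ/kg * 0.823 = 20217 kW

20217 kW


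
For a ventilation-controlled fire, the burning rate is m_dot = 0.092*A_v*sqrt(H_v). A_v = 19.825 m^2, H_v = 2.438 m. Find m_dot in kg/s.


sqrt(H_v) = 1.5614
m_dot = 0.092 * 19.825 * 1.5614 = 2.8479 kg/s

2.8479 kg/s


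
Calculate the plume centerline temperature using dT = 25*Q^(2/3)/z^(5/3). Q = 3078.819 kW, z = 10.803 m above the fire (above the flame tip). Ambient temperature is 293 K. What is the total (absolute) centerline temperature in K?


Q^(2/3) = 211.64
z^(5/3) = 52.793
dT = 25 * 211.64 / 52.793 = 100.22 K
T = 293 + 100.22 = 393.22 K

393.22 K


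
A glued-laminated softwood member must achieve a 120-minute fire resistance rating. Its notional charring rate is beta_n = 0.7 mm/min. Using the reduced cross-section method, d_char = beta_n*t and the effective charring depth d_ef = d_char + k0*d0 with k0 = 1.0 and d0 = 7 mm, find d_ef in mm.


d_char = 0.7 * 120 = 84 mm
d_ef = 84 + 1.0*7 = 91 mm

91 mm


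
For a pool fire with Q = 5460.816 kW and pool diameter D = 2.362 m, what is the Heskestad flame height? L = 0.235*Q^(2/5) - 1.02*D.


Q^(2/5) = 31.254
0.235 * Q^(2/5) = 7.3446
1.02 * D = 2.4092
L = 4.9354 m

4.9354 m


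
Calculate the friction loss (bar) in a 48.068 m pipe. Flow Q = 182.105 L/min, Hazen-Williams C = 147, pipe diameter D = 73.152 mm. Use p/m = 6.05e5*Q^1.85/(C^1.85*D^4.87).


Q^1.85 = 15191
C^1.85 = 10222
D^4.87 = 1.1989e+09
p/m = 0.00074995 bar/m
p_total = 0.00074995 * 48.068 = 0.036049 bar

0.036049 bar


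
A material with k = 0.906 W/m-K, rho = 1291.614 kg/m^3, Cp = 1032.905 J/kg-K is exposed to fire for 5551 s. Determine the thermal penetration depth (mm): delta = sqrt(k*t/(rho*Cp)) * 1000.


alpha = 0.906 / (1291.614 * 1032.905) = 6.7910e-07 m^2/s
alpha * t = 0.0037697
delta = sqrt(0.0037697) * 1000 = 61.398 mm

61.398 mm


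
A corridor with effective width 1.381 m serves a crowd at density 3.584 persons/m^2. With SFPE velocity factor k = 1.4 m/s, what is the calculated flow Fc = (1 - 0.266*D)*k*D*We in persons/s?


1 - 0.266*D = 1 - 0.266*3.584 = 0.046656
Fs = 0.046656 * 1.4 * 3.584 = 0.23410 persons/(s*m)
Fc = 0.23410 * 1.381 = 0.32329 persons/s

0.32329 persons/s


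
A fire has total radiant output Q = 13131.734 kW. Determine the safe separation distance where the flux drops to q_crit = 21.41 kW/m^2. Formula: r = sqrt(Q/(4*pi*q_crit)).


4*pi*q_crit = 269.05
Q/(4*pi*q_crit) = 48.809
r = sqrt(48.809) = 6.9863 m

6.9863 m


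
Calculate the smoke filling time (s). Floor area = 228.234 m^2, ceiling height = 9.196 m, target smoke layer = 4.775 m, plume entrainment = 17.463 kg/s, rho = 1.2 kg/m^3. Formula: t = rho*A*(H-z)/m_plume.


H - z = 4.421 m
t = 1.2 * 228.234 * 4.421 / 17.463 = 69.337 s

69.337 s


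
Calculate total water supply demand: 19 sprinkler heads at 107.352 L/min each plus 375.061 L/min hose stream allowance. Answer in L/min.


Sprinkler demand = 19 * 107.352 = 2039.688 L/min
Total = 2039.688 + 375.061 = 2414.749 L/min

2414.749 L/min


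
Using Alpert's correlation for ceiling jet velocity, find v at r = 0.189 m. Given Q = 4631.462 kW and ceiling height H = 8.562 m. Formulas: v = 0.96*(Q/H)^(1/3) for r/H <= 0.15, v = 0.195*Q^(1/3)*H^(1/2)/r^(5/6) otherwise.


r/H = 0.189 / 8.562 = 0.022074
r/H <= 0.15, so v = 0.96*(Q/H)^(1/3)
Q/H = 540.93
(Q/H)^(1/3) = 8.1479
v = 0.96 * 8.1479 = 7.8220 m/s

7.8220 m/s


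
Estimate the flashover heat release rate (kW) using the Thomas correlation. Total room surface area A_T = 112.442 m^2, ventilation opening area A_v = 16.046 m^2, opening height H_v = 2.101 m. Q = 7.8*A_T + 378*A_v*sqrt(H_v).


7.8*A_T = 877.05
sqrt(H_v) = 1.4495
378*A_v*sqrt(H_v) = 8791.7
Q = 877.05 + 8791.7 = 9668.7 kW

9668.7 kW


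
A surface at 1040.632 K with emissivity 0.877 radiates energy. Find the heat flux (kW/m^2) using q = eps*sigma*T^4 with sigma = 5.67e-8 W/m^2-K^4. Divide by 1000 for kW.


T^4 = 1.1727e+12
q = 0.877 * 5.67e-8 * 1.1727e+12 / 1000 = 58.314 kW/m^2

58.314 kW/m^2


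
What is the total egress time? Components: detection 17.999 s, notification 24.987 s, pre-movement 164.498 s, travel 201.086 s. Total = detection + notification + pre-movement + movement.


Total = 17.999 + 24.987 + 164.498 + 201.086 = 408.57 s

408.57 s


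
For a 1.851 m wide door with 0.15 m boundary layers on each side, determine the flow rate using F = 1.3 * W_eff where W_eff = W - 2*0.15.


W_eff = 1.851 - 0.30 = 1.551 m
F = 1.3 * 1.551 = 2.0163 persons/s

2.0163 persons/s


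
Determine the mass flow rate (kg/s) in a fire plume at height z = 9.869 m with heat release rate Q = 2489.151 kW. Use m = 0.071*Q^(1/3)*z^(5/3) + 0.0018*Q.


Q^(1/3) = 13.552
z^(5/3) = 45.407
First term = 0.071 * 13.552 * 45.407 = 43.692
Second term = 0.0018 * 2489.151 = 4.4805
m = 48.172 kg/s

48.172 kg/s


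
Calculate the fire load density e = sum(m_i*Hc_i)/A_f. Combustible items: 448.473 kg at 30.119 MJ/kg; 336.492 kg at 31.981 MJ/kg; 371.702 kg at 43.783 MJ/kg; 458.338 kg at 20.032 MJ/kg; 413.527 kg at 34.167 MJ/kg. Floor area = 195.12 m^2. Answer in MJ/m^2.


Total energy = 448.473*30.119 + 336.492*31.981 + 371.702*43.783 + 458.338*20.032 + 413.527*34.167
= 13507.56 + 10761.35 + 16274.23 + 9181.427 + 14128.98
= 63853.54 MJ
e = 63853.54 / 195.12 = 327.25 MJ/m^2

327.25 MJ/m^2


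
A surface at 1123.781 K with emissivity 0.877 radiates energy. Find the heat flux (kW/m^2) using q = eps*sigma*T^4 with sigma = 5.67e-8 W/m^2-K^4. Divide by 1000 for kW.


T^4 = 1.5949e+12
q = 0.877 * 5.67e-8 * 1.5949e+12 / 1000 = 79.307 kW/m^2

79.307 kW/m^2


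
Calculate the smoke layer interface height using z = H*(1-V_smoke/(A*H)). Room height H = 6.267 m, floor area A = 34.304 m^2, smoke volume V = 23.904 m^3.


V/(A*H) = 0.11119
1 - 0.11119 = 0.88881
z = 6.267 * 0.88881 = 5.5702 m

5.5702 m


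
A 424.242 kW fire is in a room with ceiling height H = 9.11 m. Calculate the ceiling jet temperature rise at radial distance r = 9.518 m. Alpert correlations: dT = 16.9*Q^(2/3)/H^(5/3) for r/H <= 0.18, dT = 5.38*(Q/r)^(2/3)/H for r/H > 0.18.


r/H = 9.518 / 9.11 = 1.0448
r/H > 0.18, so dT = 5.38*(Q/r)^(2/3)/H
Q/r = 44.573
(Q/r)^(2/3) = 12.571
dT = 5.38 * 12.571 / 9.11 = 7.4241 K

7.4241 K


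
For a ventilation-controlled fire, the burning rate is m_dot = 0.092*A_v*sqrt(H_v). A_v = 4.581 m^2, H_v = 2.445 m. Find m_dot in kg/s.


sqrt(H_v) = 1.5636
m_dot = 0.092 * 4.581 * 1.5636 = 0.65900 kg/s

0.65900 kg/s


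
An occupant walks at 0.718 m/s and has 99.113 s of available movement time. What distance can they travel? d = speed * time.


d = 0.718 * 99.113 = 71.163 m

71.163 m


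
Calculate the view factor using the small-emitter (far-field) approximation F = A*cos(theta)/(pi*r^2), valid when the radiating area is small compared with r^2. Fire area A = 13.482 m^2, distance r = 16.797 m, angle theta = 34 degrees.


cos(34 deg) = 0.82904
pi*r^2 = 886.37
F = 13.482 * 0.82904 / 886.37 = 0.012610

0.012610


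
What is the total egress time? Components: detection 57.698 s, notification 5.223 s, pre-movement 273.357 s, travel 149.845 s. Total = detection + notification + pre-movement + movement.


Total = 57.698 + 5.223 + 273.357 + 149.845 = 486.123 s

486.123 s


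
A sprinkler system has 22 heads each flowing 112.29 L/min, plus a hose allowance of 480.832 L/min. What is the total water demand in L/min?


Sprinkler demand = 22 * 112.29 = 2470.38 L/min
Total = 2470.38 + 480.832 = 2951.212 L/min

2951.212 L/min


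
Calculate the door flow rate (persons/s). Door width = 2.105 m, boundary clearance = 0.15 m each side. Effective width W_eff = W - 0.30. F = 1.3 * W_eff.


W_eff = 2.105 - 0.30 = 1.805 m
F = 1.3 * 1.805 = 2.3465 persons/s

2.3465 persons/s


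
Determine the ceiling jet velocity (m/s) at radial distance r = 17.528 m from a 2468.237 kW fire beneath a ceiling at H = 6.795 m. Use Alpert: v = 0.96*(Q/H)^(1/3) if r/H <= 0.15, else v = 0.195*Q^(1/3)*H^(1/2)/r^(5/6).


r/H = 17.528 / 6.795 = 2.5795
r/H > 0.15, so v = 0.195*Q^(1/3)*H^(1/2)/r^(5/6)
Q^(1/3) = 13.514
H^(1/2) = 2.6067
r^(5/6) = 10.875
v = 0.195 * 13.514 * 2.6067 / 10.875 = 0.63166 m/s

0.63166 m/s


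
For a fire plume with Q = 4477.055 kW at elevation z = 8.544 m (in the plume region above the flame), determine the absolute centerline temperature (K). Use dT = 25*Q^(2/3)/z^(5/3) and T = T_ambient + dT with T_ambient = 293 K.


Q^(2/3) = 271.64
z^(5/3) = 35.708
dT = 25 * 271.64 / 35.708 = 190.18 K
T = 293 + 190.18 = 483.18 K

483.18 K


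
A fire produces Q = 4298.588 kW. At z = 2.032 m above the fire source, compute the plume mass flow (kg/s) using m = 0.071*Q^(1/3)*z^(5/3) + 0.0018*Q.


Q^(1/3) = 16.260
z^(5/3) = 3.2599
First term = 0.071 * 16.260 * 3.2599 = 3.7633
Second term = 0.0018 * 4298.588 = 7.7375
m = 11.501 kg/s

11.501 kg/s


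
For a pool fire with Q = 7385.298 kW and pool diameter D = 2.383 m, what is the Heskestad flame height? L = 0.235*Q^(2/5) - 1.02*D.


Q^(2/5) = 35.265
0.235 * Q^(2/5) = 8.2873
1.02 * D = 2.4307
L = 5.8567 m

5.8567 m


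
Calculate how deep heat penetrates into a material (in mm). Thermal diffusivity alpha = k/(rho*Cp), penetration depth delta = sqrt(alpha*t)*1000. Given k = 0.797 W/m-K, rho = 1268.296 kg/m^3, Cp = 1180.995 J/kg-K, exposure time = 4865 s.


alpha = 0.797 / (1268.296 * 1180.995) = 5.3210e-07 m^2/s
alpha * t = 0.0025886
delta = sqrt(0.0025886) * 1000 = 50.879 mm

50.879 mm


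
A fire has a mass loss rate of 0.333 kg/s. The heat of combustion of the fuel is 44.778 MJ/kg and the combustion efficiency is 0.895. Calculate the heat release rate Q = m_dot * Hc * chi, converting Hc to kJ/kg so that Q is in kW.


Hc = 44.778 MJ/kg = 44.778 * 1000 kJ/kg = 44778 kJ/kg
Q = 0.333 kg/s * 44778 kJ/kg * 0.895 = 13345 kW

13345 kW


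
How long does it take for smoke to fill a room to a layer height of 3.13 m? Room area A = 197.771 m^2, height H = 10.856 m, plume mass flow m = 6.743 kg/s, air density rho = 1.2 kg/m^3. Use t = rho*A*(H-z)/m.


H - z = 7.726 m
t = 1.2 * 197.771 * 7.726 / 6.743 = 271.92 s

271.92 s


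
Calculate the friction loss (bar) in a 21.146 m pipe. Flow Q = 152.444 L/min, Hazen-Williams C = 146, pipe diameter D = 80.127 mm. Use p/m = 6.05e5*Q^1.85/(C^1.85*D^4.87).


Q^1.85 = 10933
C^1.85 = 10094
D^4.87 = 1.8681e+09
p/m = 0.00035080 bar/m
p_total = 0.00035080 * 21.146 = 0.0074179 bar

0.0074179 bar


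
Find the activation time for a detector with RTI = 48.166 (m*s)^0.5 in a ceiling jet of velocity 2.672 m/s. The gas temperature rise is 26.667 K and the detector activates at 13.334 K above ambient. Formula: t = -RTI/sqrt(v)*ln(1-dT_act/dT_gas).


dT_act/dT_gas = 0.50002
ln(1 - 0.50002) = -0.69318
t = -48.166 / sqrt(2.672) * -0.69318 = 20.425 s

20.425 s


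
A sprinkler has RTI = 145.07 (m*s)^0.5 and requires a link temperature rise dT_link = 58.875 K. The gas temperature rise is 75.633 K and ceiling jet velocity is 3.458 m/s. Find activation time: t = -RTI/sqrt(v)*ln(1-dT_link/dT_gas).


dT_link/dT_gas = 0.77843
ln(1 - 0.77843) = -1.5070
t = -145.07 / sqrt(3.458) * -1.5070 = 117.57 s

117.57 s


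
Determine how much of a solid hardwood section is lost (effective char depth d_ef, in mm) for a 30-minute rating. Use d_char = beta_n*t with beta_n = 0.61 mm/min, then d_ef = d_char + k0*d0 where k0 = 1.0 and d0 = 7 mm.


d_char = 0.61 * 30 = 18.3 mm
d_ef = 18.3 + 1.0*7 = 25.3 mm

25.3 mm


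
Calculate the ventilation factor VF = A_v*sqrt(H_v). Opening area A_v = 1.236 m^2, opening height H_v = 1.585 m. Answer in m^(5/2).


sqrt(H_v) = 1.2590
VF = 1.236 * 1.2590 = 1.5561 m^(5/2)

1.5561 m^(5/2)


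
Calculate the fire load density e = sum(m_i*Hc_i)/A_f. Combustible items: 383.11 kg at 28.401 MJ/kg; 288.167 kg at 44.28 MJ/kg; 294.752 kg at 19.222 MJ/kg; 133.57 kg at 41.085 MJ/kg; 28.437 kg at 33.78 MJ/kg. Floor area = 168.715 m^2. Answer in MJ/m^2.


Total energy = 383.11*28.401 + 288.167*44.28 + 294.752*19.222 + 133.57*41.085 + 28.437*33.78
= 10880.71 + 12760.03 + 5665.723 + 5487.723 + 960.6019
= 35754.79 MJ
e = 35754.79 / 168.715 = 211.92 MJ/m^2

211.92 MJ/m^2


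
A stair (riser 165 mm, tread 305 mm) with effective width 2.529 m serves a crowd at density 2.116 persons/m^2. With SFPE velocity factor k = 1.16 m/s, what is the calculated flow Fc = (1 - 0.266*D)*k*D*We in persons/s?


1 - 0.266*D = 1 - 0.266*2.116 = 0.43714
Fs = 0.43714 * 1.16 * 2.116 = 1.0730 persons/(s*m)
Fc = 1.0730 * 2.529 = 2.7136 persons/s

2.7136 persons/s


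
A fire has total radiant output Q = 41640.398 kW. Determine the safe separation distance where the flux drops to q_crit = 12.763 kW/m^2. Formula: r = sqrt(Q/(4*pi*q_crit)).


4*pi*q_crit = 160.38
Q/(4*pi*q_crit) = 259.63
r = sqrt(259.63) = 16.113 m

16.113 m


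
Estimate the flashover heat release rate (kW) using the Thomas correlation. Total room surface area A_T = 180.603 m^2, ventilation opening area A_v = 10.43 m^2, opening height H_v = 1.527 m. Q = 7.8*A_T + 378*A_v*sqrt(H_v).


7.8*A_T = 1408.7
sqrt(H_v) = 1.2357
378*A_v*sqrt(H_v) = 4871.9
Q = 1408.7 + 4871.9 = 6280.6 kW

6280.6 kW


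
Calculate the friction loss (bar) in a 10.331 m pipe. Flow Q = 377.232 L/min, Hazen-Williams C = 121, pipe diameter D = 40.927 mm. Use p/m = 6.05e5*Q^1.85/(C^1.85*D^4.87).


Q^1.85 = 58442
C^1.85 = 7131.0
D^4.87 = 7.0874e+07
p/m = 0.069958 bar/m
p_total = 0.069958 * 10.331 = 0.72274 bar

0.72274 bar


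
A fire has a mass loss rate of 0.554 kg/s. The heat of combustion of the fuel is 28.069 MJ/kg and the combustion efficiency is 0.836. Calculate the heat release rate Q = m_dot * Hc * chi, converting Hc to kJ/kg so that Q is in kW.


Hc = 28.069 MJ/kg = 28.069 * 1000 kJ/kg = 28069 kJ/kg
Q = 0.554 kg/s * 28069 kJ/kg * 0.836 = 13000 kW

13000 kW


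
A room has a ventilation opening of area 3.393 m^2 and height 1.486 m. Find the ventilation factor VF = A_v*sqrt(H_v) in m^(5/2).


sqrt(H_v) = 1.2190
VF = 3.393 * 1.2190 = 4.1361 m^(5/2)

4.1361 m^(5/2)


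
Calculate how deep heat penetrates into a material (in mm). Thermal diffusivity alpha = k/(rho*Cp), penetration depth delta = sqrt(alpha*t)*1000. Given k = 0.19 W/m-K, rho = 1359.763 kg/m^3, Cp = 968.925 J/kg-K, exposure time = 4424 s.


alpha = 0.19 / (1359.763 * 968.925) = 1.4421e-07 m^2/s
alpha * t = 0.00063799
delta = sqrt(0.00063799) * 1000 = 25.259 mm

25.259 mm


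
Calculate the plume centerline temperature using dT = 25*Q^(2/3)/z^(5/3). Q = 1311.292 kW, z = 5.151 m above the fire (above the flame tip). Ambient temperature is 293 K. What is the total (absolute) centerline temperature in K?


Q^(2/3) = 119.80
z^(5/3) = 15.363
dT = 25 * 119.80 / 15.363 = 194.95 K
T = 293 + 194.95 = 487.95 K

487.95 K


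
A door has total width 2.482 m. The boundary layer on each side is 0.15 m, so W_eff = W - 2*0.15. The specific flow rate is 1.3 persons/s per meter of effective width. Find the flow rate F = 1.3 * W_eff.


W_eff = 2.482 - 0.30 = 2.182 m
F = 1.3 * 2.182 = 2.8366 persons/s

2.8366 persons/s


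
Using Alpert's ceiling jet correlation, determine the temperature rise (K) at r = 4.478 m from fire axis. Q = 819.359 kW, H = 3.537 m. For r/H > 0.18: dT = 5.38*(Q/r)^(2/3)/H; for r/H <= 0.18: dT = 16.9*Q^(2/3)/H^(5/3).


r/H = 4.478 / 3.537 = 1.2660
r/H > 0.18, so dT = 5.38*(Q/r)^(2/3)/H
Q/r = 182.97
(Q/r)^(2/3) = 32.230
dT = 5.38 * 32.230 / 3.537 = 49.024 K

49.024 K


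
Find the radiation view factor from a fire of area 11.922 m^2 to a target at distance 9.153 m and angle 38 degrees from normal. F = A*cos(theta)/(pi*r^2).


cos(38 deg) = 0.78801
pi*r^2 = 263.19
F = 11.922 * 0.78801 / 263.19 = 0.035695

0.035695


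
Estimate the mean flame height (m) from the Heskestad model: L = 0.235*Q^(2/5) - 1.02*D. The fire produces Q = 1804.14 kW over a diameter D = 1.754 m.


Q^(2/5) = 20.068
0.235 * Q^(2/5) = 4.7160
1.02 * D = 1.7891
L = 2.9269 m

2.9269 m


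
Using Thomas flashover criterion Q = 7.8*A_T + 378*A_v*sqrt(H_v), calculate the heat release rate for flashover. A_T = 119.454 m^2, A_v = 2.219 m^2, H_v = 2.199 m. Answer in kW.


7.8*A_T = 931.74
sqrt(H_v) = 1.4829
378*A_v*sqrt(H_v) = 1243.8
Q = 931.74 + 1243.8 = 2175.6 kW

2175.6 kW


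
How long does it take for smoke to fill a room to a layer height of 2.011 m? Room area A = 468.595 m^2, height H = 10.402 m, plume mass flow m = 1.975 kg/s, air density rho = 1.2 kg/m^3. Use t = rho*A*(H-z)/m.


H - z = 8.391 m
t = 1.2 * 468.595 * 8.391 / 1.975 = 2389.1 s

2389.1 s


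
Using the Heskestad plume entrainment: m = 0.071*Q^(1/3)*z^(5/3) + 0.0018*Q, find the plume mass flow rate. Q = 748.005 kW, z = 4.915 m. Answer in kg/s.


Q^(1/3) = 9.0775
z^(5/3) = 14.208
First term = 0.071 * 9.0775 * 14.208 = 9.1573
Second term = 0.0018 * 748.005 = 1.3464
m = 10.504 kg/s

10.504 kg/s


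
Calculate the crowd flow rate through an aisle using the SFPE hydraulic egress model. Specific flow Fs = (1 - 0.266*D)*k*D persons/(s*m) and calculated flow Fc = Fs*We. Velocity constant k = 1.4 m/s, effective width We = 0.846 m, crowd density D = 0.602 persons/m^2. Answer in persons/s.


1 - 0.266*D = 1 - 0.266*0.602 = 0.83987
Fs = 0.83987 * 1.4 * 0.602 = 0.70784 persons/(s*m)
Fc = 0.70784 * 0.846 = 0.59883 persons/s

0.59883 persons/s


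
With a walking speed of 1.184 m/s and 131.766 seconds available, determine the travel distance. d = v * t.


d = 1.184 * 131.766 = 156.01 m

156.01 m


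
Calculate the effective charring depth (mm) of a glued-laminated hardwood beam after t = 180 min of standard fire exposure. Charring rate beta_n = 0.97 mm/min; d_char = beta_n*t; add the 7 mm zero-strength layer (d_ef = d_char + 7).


d_char = 0.97 * 180 = 174.6 mm
d_ef = 174.6 + 1.0*7 = 181.6 mm

181.6 mm


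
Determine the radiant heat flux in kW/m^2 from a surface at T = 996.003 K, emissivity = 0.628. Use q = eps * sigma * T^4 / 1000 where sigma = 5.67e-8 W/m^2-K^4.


T^4 = 9.8411e+11
q = 0.628 * 5.67e-8 * 9.8411e+11 / 1000 = 35.042 kW/m^2

35.042 kW/m^2


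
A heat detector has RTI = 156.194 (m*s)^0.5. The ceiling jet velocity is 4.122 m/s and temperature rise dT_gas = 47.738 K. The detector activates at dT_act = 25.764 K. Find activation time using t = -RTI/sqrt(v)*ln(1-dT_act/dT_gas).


dT_act/dT_gas = 0.53970
ln(1 - 0.53970) = -0.77587
t = -156.194 / sqrt(4.122) * -0.77587 = 59.690 s

59.690 s


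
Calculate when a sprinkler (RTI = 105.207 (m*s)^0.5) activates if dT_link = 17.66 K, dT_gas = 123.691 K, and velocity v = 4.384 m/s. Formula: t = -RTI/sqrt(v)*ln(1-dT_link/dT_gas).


dT_link/dT_gas = 0.14278
ln(1 - 0.14278) = -0.15406
t = -105.207 / sqrt(4.384) * -0.15406 = 7.7408 s

7.7408 s


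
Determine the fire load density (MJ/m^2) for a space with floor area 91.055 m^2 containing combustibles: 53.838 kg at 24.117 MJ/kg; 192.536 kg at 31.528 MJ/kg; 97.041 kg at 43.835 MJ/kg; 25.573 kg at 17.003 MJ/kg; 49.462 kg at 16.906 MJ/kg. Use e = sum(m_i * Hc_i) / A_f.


Total energy = 53.838*24.117 + 192.536*31.528 + 97.041*43.835 + 25.573*17.003 + 49.462*16.906
= 1298.411 + 6070.275 + 4253.792 + 434.8177 + 836.2046
= 12893.50 MJ
e = 12893.50 / 91.055 = 141.60 MJ/m^2

141.60 MJ/m^2


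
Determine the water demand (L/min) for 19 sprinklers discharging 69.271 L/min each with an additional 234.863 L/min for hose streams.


Sprinkler demand = 19 * 69.271 = 1316.149 L/min
Total = 1316.149 + 234.863 = 1551.012 L/min

1551.012 L/min


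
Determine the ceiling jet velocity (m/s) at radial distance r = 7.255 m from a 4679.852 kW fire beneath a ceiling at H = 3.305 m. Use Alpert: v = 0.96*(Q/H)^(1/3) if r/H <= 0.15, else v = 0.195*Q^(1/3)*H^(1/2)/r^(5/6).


r/H = 7.255 / 3.305 = 2.1952
r/H > 0.15, so v = 0.195*Q^(1/3)*H^(1/2)/r^(5/6)
Q^(1/3) = 16.727
H^(1/2) = 1.8180
r^(5/6) = 5.2143
v = 0.195 * 16.727 * 1.8180 / 5.2143 = 1.1372 m/s

1.1372 m/s


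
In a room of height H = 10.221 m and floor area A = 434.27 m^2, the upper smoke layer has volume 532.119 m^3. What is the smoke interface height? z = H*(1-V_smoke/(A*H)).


V/(A*H) = 0.11988
1 - 0.11988 = 0.88012
z = 10.221 * 0.88012 = 8.9957 m

8.9957 m


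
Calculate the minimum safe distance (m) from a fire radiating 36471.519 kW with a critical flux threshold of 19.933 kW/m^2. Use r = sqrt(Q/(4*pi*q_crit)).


4*pi*q_crit = 250.49
Q/(4*pi*q_crit) = 145.60
r = sqrt(145.60) = 12.067 m

12.067 m


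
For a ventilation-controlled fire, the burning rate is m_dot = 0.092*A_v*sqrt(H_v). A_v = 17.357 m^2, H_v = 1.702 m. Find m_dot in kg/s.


sqrt(H_v) = 1.3046
m_dot = 0.092 * 17.357 * 1.3046 = 2.0833 kg/s

2.0833 kg/s


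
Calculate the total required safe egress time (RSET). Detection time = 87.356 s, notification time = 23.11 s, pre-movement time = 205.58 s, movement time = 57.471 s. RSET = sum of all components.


Total = 87.356 + 23.11 + 205.58 + 57.471 = 373.517 s

373.517 s


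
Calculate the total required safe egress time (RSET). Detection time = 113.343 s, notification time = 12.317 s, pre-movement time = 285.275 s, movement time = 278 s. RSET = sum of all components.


Total = 113.343 + 12.317 + 285.275 + 278 = 688.935 s

688.935 s


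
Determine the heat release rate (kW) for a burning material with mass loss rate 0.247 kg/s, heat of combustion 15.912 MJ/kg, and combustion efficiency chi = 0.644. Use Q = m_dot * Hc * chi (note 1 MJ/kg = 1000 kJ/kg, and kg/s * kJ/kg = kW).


Hc = 15.912 MJ/kg = 15.912 * 1000 kJ/kg = 15912 kJ/kg
Q = 0.247 kg/s * 15912 kJ/kg * 0.644 = 2531.1 kW

2531.1 kW


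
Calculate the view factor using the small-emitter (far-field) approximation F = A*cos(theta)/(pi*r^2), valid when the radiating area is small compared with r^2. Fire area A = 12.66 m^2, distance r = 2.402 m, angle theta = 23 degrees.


cos(23 deg) = 0.92050
pi*r^2 = 18.126
F = 12.66 * 0.92050 / 18.126 = 0.64293

0.64293


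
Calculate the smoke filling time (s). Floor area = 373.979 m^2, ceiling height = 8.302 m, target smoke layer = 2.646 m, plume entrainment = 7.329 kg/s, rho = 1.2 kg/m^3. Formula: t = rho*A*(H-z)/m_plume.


H - z = 5.656 m
t = 1.2 * 373.979 * 5.656 / 7.329 = 346.33 s

346.33 s


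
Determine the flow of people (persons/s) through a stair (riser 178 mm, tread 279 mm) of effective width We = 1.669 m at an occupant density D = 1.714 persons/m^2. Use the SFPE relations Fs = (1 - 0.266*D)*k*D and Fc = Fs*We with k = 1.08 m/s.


1 - 0.266*D = 1 - 0.266*1.714 = 0.54408
Fs = 0.54408 * 1.08 * 1.714 = 1.0071 persons/(s*m)
Fc = 1.0071 * 1.669 = 1.6809 persons/s

1.6809 persons/s


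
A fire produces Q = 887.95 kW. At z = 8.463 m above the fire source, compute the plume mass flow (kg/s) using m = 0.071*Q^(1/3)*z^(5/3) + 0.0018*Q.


Q^(1/3) = 9.6116
z^(5/3) = 35.146
First term = 0.071 * 9.6116 * 35.146 = 23.984
Second term = 0.0018 * 887.95 = 1.5983
m = 25.583 kg/s

25.583 kg/s


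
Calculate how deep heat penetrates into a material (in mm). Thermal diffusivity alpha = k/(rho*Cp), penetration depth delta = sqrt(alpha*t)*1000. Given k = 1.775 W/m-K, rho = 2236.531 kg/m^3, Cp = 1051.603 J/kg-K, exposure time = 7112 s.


alpha = 1.775 / (2236.531 * 1051.603) = 7.5470e-07 m^2/s
alpha * t = 0.0053674
delta = sqrt(0.0053674) * 1000 = 73.262 mm

73.262 mm


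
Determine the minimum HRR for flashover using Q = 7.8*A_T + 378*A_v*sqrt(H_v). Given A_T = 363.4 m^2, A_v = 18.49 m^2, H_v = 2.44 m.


7.8*A_T = 2834.52
sqrt(H_v) = 1.5620
378*A_v*sqrt(H_v) = 10918
Q = 2834.52 + 10918 = 13752 kW

13752 kW


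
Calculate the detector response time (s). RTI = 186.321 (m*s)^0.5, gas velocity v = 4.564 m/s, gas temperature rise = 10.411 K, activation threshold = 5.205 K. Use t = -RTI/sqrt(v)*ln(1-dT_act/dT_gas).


dT_act/dT_gas = 0.49995
ln(1 - 0.49995) = -0.69305
t = -186.321 / sqrt(4.564) * -0.69305 = 60.444 s

60.444 s


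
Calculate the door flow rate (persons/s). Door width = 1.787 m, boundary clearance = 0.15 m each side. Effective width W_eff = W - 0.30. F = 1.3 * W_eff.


W_eff = 1.787 - 0.30 = 1.487 m
F = 1.3 * 1.487 = 1.9331 persons/s

1.9331 persons/s


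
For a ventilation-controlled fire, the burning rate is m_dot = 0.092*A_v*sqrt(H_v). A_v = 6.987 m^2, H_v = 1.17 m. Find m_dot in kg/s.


sqrt(H_v) = 1.0817
m_dot = 0.092 * 6.987 * 1.0817 = 0.69530 kg/s

0.69530 kg/s


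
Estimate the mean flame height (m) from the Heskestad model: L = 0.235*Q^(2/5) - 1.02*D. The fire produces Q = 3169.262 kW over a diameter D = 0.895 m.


Q^(2/5) = 25.141
0.235 * Q^(2/5) = 5.9081
1.02 * D = 0.91290
L = 4.9952 m

4.9952 m


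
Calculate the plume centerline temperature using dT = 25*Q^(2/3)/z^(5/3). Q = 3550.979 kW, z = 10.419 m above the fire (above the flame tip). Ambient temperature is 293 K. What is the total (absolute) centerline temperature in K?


Q^(2/3) = 232.75
z^(5/3) = 49.702
dT = 25 * 232.75 / 49.702 = 117.07 K
T = 293 + 117.07 = 410.07 K

410.07 K


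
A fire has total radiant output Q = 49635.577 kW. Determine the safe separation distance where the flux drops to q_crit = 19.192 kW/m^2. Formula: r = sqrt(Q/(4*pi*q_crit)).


4*pi*q_crit = 241.17
Q/(4*pi*q_crit) = 205.81
r = sqrt(205.81) = 14.346 m

14.346 m


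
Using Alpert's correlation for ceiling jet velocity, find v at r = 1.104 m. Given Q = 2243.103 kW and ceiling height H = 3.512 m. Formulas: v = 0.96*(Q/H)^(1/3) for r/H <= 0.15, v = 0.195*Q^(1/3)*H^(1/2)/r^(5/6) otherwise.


r/H = 1.104 / 3.512 = 0.31435
r/H > 0.15, so v = 0.195*Q^(1/3)*H^(1/2)/r^(5/6)
Q^(1/3) = 13.090
H^(1/2) = 1.8740
r^(5/6) = 1.0859
v = 0.195 * 13.090 * 1.8740 / 1.0859 = 4.4051 m/s

4.4051 m/s


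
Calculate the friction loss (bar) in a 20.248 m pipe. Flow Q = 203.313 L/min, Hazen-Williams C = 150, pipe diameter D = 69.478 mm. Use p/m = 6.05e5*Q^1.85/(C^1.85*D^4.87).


Q^1.85 = 18625
C^1.85 = 10611
D^4.87 = 9.3282e+08
p/m = 0.0011384 bar/m
p_total = 0.0011384 * 20.248 = 0.023050 bar

0.023050 bar


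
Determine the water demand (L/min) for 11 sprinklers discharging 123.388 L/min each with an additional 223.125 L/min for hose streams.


Sprinkler demand = 11 * 123.388 = 1357.268 L/min
Total = 1357.268 + 223.125 = 1580.393 L/min

1580.393 L/min


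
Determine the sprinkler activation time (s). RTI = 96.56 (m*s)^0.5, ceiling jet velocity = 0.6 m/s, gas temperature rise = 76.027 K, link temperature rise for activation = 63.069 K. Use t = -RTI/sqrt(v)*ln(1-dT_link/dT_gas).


dT_link/dT_gas = 0.82956
ln(1 - 0.82956) = -1.7694
t = -96.56 / sqrt(0.6) * -1.7694 = 220.57 s

220.57 s


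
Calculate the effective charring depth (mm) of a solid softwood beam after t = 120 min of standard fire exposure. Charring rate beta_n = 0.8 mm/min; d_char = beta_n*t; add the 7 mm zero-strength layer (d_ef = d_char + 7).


d_char = 0.8 * 120 = 96 mm
d_ef = 96 + 1.0*7 = 103 mm

103 mm


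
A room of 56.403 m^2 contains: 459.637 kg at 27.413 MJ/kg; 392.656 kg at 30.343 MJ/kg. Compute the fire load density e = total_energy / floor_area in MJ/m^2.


Total energy = 459.637*27.413 + 392.656*30.343
= 12600.03 + 11914.36
= 24514.39 MJ
e = 24514.39 / 56.403 = 434.63 MJ/m^2

434.63 MJ/m^2


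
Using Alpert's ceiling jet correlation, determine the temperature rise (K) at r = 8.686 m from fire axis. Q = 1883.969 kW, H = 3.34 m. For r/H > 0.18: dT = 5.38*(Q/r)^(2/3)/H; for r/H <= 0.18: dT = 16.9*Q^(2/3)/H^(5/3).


r/H = 8.686 / 3.34 = 2.6006
r/H > 0.18, so dT = 5.38*(Q/r)^(2/3)/H
Q/r = 216.90
(Q/r)^(2/3) = 36.100
dT = 5.38 * 36.100 / 3.34 = 58.148 K

58.148 K


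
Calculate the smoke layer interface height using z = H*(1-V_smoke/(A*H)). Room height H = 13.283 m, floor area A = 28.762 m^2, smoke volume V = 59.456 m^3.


V/(A*H) = 0.15563
1 - 0.15563 = 0.84437
z = 13.283 * 0.84437 = 11.216 m

11.216 m


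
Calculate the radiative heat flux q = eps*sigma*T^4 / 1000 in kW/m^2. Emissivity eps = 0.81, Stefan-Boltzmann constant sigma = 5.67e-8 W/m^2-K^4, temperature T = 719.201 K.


T^4 = 2.6755e+11
q = 0.81 * 5.67e-8 * 2.6755e+11 / 1000 = 12.288 kW/m^2

12.288 kW/m^2


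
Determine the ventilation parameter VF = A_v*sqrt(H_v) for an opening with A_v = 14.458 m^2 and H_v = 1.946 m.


sqrt(H_v) = 1.3950
VF = 14.458 * 1.3950 = 20.169 m^(5/2)

20.169 m^(5/2)
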